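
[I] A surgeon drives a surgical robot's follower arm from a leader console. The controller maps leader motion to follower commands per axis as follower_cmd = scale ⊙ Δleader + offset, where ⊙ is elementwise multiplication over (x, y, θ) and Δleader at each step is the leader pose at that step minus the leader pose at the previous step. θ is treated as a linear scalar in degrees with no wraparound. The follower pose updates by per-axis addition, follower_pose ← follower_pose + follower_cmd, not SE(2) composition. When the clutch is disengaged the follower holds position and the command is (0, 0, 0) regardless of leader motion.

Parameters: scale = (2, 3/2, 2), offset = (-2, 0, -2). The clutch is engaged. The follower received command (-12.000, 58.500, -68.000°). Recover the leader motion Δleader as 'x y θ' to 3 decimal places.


axis x: (-12.000 − -2) / (2) = -5.000
axis y: (58.500 − 0) / (3/2) = 39.000
axis θ: (-68.000 − -2) / (2) = -33.000

-5.000 39.000 -33.000


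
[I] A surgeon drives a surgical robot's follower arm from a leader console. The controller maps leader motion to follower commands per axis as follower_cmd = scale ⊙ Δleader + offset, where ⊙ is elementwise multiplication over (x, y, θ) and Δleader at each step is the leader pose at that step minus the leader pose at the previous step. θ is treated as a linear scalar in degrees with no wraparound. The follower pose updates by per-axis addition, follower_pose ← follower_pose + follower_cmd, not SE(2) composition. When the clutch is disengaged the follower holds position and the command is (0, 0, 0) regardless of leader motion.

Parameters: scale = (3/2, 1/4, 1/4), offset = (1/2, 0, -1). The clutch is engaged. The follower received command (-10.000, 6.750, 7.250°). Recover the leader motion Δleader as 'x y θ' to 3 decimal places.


axis x: (-10.000 − 1/2) / (3/2) = -7.000
axis y: (6.750 − 0) / (1/4) = 27.000
axis θ: (7.250 − -1) / (1/4) = 33.000

-7.000 27.000 33.000


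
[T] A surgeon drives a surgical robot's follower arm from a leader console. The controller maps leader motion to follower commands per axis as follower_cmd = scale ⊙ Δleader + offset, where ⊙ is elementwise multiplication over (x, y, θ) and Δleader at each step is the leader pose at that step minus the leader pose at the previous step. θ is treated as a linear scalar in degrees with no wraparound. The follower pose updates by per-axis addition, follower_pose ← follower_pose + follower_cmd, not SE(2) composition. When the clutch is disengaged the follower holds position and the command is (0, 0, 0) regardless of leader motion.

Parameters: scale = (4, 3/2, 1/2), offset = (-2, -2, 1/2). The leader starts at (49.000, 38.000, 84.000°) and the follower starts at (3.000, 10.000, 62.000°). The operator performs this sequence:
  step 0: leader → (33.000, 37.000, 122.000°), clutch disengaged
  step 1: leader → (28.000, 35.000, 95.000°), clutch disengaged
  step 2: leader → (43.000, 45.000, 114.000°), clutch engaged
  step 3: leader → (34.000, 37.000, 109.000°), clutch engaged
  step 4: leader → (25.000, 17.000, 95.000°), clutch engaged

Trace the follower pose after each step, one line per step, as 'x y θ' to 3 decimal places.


3.000 10.000 62.000
3.000 10.000 62.000
61.000 23.000 72.000
23.000 9.000 70.000
-15.000 -23.000 63.500

step 0: Δleader=(-16.000, -1.000, 38.000°), disengaged; cmd=(0,0,0) → follower holds at (3.000, 10.000, 62.000°)
step 1: Δleader=(-5.000, -2.000, -27.000°), disengaged; cmd=(0,0,0) → follower holds at (3.000, 10.000, 62.000°)
step 2: Δleader=(15.000, 10.000, 19.000°), engaged; cmd=(58.000, 13.000, 10.000°) → follower=(61.000, 23.000, 72.000°)
step 3: Δleader=(-9.000, -8.000, -5.000°), engaged; cmd=(-38.000, -14.000, -2.000°) → follower=(23.000, 9.000, 70.000°)
step 4: Δleader=(-9.000, -20.000, -14.000°), engaged; cmd=(-38.000, -32.000, -6.500°) → follower=(-15.000, -23.000, 63.500°)


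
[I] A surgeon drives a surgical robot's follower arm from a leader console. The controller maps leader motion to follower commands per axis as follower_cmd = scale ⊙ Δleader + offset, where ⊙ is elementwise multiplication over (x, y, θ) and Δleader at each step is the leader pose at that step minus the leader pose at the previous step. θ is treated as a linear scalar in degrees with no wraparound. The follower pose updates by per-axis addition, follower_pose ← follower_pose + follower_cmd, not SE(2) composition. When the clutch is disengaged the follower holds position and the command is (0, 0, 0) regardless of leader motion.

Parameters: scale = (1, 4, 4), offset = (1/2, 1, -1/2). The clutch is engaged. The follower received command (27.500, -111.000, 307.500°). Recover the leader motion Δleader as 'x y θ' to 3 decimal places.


27.000 -28.000 77.000

axis x: (27.500 − 1/2) / (1) = 27.000
axis y: (-111.000 − 1) / (4) = -28.000
axis θ: (307.500 − -1/2) / (4) = 77.000


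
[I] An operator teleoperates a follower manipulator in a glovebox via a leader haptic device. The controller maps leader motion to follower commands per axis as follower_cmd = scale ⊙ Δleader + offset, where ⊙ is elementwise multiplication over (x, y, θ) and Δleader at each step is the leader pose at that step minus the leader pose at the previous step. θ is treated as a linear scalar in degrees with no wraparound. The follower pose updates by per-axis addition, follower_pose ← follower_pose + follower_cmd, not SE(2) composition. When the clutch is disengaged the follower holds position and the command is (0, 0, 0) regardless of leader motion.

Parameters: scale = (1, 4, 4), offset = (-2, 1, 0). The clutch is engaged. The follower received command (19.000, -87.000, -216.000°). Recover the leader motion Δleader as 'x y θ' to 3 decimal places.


axis x: (19.000 − -2) / (1) = 21.000
axis y: (-87.000 − 1) / (4) = -22.000
axis θ: (-216.000 − 0) / (4) = -54.000

21.000 -22.000 -54.000


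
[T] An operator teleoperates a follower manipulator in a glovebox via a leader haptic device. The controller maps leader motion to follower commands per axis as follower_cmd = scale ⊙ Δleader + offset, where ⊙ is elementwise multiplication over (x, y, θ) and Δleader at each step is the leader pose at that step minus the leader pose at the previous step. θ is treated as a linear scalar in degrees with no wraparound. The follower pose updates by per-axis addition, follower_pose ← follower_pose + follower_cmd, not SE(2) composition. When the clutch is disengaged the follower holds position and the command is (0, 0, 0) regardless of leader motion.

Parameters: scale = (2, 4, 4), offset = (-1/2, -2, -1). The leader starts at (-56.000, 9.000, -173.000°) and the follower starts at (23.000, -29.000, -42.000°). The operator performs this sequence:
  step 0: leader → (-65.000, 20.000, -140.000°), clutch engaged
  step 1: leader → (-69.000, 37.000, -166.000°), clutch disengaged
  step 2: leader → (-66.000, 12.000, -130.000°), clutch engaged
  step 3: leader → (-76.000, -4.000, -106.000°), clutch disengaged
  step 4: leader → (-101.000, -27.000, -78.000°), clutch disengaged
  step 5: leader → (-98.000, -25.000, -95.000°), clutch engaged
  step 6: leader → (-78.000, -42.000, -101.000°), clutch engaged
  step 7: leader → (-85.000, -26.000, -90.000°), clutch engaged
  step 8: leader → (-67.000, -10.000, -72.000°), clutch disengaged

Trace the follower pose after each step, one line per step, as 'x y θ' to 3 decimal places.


step 0: Δleader=(-9.000, 11.000, 33.000°), engaged; cmd=(-18.500, 42.000, 131.000°) → follower=(4.500, 13.000, 89.000°)
step 1: Δleader=(-4.000, 17.000, -26.000°), disengaged; cmd=(0,0,0) → follower holds at (4.500, 13.000, 89.000°)
step 2: Δleader=(3.000, -25.000, 36.000°), engaged; cmd=(5.500, -102.000, 143.000°) → follower=(10.000, -89.000, 232.000°)
step 3: Δleader=(-10.000, -16.000, 24.000°), disengaged; cmd=(0,0,0) → follower holds at (10.000, -89.000, 232.000°)
step 4: Δleader=(-25.000, -23.000, 28.000°), disengaged; cmd=(0,0,0) → follower holds at (10.000, -89.000, 232.000°)
step 5: Δleader=(3.000, 2.000, -17.000°), engaged; cmd=(5.500, 6.000, -69.000°) → follower=(15.500, -83.000, 163.000°)
step 6: Δleader=(20.000, -17.000, -6.000°), engaged; cmd=(39.500, -70.000, -25.000°) → follower=(55.000, -153.000, 138.000°)
step 7: Δleader=(-7.000, 16.000, 11.000°), engaged; cmd=(-14.500, 62.000, 43.000°) → follower=(40.500, -91.000, 181.000°)
step 8: Δleader=(18.000, 16.000, 18.000°), disengaged; cmd=(0,0,0) → follower holds at (40.500, -91.000, 181.000°)

4.500 13.000 89.000
4.500 13.000 89.000
10.000 -89.000 232.000
10.000 -89.000 232.000
10.000 -89.000 232.000
15.500 -83.000 163.000
55.000 -153.000 138.000
40.500 -91.000 181.000
40.500 -91.000 181.000


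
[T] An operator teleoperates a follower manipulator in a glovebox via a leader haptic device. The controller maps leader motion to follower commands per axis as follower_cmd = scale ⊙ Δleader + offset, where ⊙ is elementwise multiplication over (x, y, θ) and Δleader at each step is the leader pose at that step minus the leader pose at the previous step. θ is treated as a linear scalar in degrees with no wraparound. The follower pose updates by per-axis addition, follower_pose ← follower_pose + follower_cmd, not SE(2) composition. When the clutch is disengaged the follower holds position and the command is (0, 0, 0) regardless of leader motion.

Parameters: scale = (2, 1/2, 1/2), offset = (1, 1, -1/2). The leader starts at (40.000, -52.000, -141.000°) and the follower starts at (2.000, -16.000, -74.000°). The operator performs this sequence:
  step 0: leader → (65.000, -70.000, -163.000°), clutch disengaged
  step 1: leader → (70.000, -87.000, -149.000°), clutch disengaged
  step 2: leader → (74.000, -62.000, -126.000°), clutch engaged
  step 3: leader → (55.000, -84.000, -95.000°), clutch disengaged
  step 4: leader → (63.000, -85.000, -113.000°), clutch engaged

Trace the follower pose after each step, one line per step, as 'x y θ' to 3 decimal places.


2.000 -16.000 -74.000
2.000 -16.000 -74.000
11.000 -2.500 -63.000
11.000 -2.500 -63.000
28.000 -2.000 -72.500

step 0: Δleader=(25.000, -18.000, -22.000°), disengaged; cmd=(0,0,0) → follower holds at (2.000, -16.000, -74.000°)
step 1: Δleader=(5.000, -17.000, 14.000°), disengaged; cmd=(0,0,0) → follower holds at (2.000, -16.000, -74.000°)
step 2: Δleader=(4.000, 25.000, 23.000°), engaged; cmd=(9.000, 13.500, 11.000°) → follower=(11.000, -2.500, -63.000°)
step 3: Δleader=(-19.000, -22.000, 31.000°), disengaged; cmd=(0,0,0) → follower holds at (11.000, -2.500, -63.000°)
step 4: Δleader=(8.000, -1.000, -18.000°), engaged; cmd=(17.000, 0.500, -9.500°) → follower=(28.000, -2.000, -72.500°)


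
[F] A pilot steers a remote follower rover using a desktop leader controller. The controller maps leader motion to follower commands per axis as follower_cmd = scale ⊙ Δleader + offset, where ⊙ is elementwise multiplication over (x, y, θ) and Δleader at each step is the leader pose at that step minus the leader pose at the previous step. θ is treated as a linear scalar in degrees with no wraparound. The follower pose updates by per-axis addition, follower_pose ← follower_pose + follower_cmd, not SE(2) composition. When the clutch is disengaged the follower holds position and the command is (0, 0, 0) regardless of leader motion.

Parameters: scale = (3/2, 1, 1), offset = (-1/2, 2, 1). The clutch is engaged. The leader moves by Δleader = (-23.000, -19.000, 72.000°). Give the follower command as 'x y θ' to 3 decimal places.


-35.000 -17.000 73.000

axis x: 3/2·-23.000 + -1/2 = -35.000
axis y: 1·-19.000 + 2 = -17.000
axis θ: 1·72.000 + 1 = 73.000


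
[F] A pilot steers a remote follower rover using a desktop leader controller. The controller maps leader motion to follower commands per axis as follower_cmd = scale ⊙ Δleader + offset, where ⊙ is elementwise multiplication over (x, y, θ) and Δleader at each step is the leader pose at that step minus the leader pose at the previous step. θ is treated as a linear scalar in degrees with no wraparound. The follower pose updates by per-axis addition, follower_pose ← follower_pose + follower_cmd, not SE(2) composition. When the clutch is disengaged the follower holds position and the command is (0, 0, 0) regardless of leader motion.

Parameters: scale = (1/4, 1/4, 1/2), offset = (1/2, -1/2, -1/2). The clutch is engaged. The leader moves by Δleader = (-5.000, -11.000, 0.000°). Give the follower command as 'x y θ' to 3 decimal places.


-0.750 -3.250 -0.500

axis x: 1/4·-5.000 + 1/2 = -0.750
axis y: 1/4·-11.000 + -1/2 = -3.250
axis θ: 1/2·0.000 + -1/2 = -0.500


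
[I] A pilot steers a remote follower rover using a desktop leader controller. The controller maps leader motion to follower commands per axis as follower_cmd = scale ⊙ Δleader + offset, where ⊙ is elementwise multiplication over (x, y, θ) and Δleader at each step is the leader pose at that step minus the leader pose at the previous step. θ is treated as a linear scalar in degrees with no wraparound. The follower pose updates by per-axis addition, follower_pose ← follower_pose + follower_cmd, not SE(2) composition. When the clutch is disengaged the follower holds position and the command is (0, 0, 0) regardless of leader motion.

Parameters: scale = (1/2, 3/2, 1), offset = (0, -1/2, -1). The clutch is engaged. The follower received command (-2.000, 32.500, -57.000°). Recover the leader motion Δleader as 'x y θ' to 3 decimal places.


axis x: (-2.000 − 0) / (1/2) = -4.000
axis y: (32.500 − -1/2) / (3/2) = 22.000
axis θ: (-57.000 − -1) / (1) = -56.000

-4.000 22.000 -56.000


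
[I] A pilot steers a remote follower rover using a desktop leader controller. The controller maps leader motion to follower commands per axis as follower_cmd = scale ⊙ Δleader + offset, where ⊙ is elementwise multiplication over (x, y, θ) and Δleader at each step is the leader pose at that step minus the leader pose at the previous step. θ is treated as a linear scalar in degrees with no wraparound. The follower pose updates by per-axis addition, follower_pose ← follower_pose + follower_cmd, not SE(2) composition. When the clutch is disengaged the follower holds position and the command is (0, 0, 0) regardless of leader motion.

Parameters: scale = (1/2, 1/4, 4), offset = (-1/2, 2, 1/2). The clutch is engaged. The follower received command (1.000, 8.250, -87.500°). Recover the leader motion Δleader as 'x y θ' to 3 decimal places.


axis x: (1.000 − -1/2) / (1/2) = 3.000
axis y: (8.250 − 2) / (1/4) = 25.000
axis θ: (-87.500 − 1/2) / (4) = -22.000

3.000 25.000 -22.000


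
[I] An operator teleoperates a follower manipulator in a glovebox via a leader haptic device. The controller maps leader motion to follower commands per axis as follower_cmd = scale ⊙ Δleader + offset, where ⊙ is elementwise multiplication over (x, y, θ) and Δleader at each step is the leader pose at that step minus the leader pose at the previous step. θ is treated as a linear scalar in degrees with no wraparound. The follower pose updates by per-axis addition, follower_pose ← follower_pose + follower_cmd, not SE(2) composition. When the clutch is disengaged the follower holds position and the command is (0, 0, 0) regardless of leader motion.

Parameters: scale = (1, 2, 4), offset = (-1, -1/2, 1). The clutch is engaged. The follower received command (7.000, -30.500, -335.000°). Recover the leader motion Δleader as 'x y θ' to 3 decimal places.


axis x: (7.000 − -1) / (1) = 8.000
axis y: (-30.500 − -1/2) / (2) = -15.000
axis θ: (-335.000 − 1) / (4) = -84.000

8.000 -15.000 -84.000


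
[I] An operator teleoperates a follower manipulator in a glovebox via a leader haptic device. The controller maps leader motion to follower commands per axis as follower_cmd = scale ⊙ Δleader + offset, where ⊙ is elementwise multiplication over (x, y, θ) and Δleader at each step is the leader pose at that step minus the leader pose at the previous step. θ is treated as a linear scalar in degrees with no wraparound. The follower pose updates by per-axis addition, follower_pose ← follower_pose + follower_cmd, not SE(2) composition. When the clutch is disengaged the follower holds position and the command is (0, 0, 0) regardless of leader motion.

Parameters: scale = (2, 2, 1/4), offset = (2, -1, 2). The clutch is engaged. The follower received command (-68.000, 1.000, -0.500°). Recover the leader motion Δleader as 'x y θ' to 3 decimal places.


axis x: (-68.000 − 2) / (2) = -35.000
axis y: (1.000 − -1) / (2) = 1.000
axis θ: (-0.500 − 2) / (1/4) = -10.000

-35.000 1.000 -10.000


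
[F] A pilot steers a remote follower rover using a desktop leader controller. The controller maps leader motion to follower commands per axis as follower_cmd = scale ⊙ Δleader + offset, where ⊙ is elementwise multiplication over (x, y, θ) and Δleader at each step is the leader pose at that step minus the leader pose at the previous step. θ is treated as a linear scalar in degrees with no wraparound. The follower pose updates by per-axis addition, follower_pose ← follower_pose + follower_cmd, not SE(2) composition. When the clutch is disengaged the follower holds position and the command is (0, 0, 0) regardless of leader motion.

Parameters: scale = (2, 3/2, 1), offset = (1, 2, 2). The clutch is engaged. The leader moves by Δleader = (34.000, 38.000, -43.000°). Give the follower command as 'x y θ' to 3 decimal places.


69.000 59.000 -41.000

axis x: 2·34.000 + 1 = 69.000
axis y: 3/2·38.000 + 2 = 59.000
axis θ: 1·-43.000 + 2 = -41.000


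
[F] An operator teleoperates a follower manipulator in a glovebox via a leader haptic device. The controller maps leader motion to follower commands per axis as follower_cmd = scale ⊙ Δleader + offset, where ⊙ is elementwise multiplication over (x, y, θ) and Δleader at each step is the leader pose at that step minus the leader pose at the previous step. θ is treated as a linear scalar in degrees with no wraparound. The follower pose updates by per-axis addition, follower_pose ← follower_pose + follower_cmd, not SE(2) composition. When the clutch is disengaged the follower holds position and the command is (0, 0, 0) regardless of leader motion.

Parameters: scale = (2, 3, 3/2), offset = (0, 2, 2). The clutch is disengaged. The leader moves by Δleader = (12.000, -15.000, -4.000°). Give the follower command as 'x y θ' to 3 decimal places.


0.000 0.000 0.000

clutch disengaged → follower holds; cmd = (0, 0, 0)


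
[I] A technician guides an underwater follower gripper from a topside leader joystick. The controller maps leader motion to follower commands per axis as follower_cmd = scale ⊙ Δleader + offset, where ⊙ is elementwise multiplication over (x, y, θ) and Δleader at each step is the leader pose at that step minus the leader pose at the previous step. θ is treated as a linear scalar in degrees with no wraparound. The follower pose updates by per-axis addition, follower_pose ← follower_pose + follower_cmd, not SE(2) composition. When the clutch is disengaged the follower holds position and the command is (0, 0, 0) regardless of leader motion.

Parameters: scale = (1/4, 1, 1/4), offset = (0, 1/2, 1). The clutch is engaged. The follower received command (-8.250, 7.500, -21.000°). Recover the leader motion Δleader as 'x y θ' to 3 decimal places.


axis x: (-8.250 − 0) / (1/4) = -33.000
axis y: (7.500 − 1/2) / (1) = 7.000
axis θ: (-21.000 − 1) / (1/4) = -88.000

-33.000 7.000 -88.000


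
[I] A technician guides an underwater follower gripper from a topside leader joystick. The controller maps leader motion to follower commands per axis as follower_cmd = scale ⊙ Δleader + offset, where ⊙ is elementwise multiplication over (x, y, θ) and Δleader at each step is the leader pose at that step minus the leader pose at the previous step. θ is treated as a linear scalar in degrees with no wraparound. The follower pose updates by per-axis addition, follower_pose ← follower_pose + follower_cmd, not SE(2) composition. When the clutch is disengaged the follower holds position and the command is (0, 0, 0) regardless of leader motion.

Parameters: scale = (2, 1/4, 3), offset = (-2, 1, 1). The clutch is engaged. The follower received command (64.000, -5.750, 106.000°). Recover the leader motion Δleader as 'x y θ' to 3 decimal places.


33.000 -27.000 35.000

axis x: (64.000 − -2) / (2) = 33.000
axis y: (-5.750 − 1) / (1/4) = -27.000
axis θ: (106.000 − 1) / (3) = 35.000


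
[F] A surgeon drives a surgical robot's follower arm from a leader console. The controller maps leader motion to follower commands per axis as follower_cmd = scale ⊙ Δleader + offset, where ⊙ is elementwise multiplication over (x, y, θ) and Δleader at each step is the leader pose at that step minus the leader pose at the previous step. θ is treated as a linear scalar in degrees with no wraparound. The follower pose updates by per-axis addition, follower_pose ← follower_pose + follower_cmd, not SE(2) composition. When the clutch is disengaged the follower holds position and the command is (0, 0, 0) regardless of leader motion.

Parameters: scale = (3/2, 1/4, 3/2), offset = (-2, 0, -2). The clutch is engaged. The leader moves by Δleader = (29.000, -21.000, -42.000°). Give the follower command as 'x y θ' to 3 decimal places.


axis x: 3/2·29.000 + -2 = 41.500
axis y: 1/4·-21.000 + 0 = -5.250
axis θ: 3/2·-42.000 + -2 = -65.000

41.500 -5.250 -65.000


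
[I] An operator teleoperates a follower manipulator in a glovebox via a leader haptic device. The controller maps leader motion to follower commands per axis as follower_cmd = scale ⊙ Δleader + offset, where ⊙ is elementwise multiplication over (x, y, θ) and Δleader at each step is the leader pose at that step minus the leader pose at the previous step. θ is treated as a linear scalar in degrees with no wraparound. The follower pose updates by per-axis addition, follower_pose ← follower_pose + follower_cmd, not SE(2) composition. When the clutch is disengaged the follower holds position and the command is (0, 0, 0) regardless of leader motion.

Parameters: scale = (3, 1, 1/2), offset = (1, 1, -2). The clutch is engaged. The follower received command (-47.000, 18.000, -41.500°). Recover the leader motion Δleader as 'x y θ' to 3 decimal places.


-16.000 17.000 -79.000

axis x: (-47.000 − 1) / (3) = -16.000
axis y: (18.000 − 1) / (1) = 17.000
axis θ: (-41.500 − -2) / (1/2) = -79.000


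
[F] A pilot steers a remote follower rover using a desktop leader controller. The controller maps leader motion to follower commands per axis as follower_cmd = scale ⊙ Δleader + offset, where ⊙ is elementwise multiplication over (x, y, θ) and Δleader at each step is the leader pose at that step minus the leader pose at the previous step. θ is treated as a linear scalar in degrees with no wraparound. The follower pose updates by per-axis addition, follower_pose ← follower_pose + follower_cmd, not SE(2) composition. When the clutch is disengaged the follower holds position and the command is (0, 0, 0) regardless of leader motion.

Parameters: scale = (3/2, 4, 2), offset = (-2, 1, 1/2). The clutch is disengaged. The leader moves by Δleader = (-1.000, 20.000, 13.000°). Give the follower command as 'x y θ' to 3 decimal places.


0.000 0.000 0.000

clutch disengaged → follower holds; cmd = (0, 0, 0)


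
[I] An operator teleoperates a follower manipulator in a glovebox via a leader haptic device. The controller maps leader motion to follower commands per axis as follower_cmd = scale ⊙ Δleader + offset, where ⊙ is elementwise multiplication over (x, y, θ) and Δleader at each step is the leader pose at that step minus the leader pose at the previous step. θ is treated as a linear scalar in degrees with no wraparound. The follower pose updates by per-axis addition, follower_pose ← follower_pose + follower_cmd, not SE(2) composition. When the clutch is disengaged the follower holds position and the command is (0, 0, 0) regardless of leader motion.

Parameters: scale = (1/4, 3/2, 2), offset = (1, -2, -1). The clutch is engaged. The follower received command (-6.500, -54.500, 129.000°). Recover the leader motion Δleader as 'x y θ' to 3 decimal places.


axis x: (-6.500 − 1) / (1/4) = -30.000
axis y: (-54.500 − -2) / (3/2) = -35.000
axis θ: (129.000 − -1) / (2) = 65.000

-30.000 -35.000 65.000


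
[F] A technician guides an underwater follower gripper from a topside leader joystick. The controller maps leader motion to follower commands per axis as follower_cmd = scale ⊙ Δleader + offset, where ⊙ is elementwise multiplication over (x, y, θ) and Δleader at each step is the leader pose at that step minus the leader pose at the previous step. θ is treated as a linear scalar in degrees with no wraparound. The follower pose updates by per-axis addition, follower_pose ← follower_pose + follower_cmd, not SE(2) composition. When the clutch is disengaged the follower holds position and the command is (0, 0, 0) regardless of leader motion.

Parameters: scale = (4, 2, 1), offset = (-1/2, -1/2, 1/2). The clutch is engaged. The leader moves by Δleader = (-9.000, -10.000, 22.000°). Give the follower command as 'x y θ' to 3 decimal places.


-36.500 -20.500 22.500

axis x: 4·-9.000 + -1/2 = -36.500
axis y: 2·-10.000 + -1/2 = -20.500
axis θ: 1·22.000 + 1/2 = 22.500


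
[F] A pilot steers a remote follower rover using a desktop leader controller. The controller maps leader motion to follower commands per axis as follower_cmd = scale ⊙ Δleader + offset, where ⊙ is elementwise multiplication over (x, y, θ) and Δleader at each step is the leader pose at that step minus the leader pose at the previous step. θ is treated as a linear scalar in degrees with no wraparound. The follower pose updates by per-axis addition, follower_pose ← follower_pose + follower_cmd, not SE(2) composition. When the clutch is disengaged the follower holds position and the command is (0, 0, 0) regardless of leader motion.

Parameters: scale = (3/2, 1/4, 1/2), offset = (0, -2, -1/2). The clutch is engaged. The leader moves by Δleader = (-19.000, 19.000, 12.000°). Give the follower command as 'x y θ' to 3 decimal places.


-28.500 2.750 5.500

axis x: 3/2·-19.000 + 0 = -28.500
axis y: 1/4·19.000 + -2 = 2.750
axis θ: 1/2·12.000 + -1/2 = 5.500


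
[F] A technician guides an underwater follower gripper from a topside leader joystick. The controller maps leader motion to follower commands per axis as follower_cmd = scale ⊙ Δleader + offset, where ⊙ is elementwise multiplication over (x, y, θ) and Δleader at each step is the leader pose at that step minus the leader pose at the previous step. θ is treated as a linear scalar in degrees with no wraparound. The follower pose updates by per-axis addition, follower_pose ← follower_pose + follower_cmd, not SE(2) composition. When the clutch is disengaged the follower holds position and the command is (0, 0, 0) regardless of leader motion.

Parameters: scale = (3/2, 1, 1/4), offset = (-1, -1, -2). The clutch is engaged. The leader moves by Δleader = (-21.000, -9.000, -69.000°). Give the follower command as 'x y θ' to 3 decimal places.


-32.500 -10.000 -19.250

axis x: 3/2·-21.000 + -1 = -32.500
axis y: 1·-9.000 + -1 = -10.000
axis θ: 1/4·-69.000 + -2 = -19.250


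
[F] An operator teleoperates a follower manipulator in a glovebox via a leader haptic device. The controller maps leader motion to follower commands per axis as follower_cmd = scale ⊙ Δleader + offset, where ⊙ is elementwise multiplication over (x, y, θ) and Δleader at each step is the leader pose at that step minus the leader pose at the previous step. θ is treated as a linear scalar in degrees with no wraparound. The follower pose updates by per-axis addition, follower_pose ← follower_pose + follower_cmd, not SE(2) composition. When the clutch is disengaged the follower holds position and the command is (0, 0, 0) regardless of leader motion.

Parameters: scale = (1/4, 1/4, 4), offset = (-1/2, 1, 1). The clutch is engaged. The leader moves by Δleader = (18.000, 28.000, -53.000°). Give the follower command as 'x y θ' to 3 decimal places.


4.000 8.000 -211.000

axis x: 1/4·18.000 + -1/2 = 4.000
axis y: 1/4·28.000 + 1 = 8.000
axis θ: 4·-53.000 + 1 = -211.000


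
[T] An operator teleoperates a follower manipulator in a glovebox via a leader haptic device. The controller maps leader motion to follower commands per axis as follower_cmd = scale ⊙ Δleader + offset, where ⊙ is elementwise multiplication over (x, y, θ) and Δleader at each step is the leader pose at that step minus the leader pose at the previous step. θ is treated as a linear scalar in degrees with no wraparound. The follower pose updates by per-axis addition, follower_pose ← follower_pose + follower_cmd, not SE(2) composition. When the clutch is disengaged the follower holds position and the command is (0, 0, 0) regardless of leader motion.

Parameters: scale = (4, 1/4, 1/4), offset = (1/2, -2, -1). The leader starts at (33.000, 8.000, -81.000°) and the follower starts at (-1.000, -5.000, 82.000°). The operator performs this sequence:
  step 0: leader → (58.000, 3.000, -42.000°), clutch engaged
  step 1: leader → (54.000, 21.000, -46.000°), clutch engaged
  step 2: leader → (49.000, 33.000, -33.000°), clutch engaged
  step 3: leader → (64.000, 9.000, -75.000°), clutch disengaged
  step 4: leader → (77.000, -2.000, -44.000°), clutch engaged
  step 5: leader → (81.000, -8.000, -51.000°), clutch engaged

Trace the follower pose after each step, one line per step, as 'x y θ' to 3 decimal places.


step 0: Δleader=(25.000, -5.000, 39.000°), engaged; cmd=(100.500, -3.250, 8.750°) → follower=(99.500, -8.250, 90.750°)
step 1: Δleader=(-4.000, 18.000, -4.000°), engaged; cmd=(-15.500, 2.500, -2.000°) → follower=(84.000, -5.750, 88.750°)
step 2: Δleader=(-5.000, 12.000, 13.000°), engaged; cmd=(-19.500, 1.000, 2.250°) → follower=(64.500, -4.750, 91.000°)
step 3: Δleader=(15.000, -24.000, -42.000°), disengaged; cmd=(0,0,0) → follower holds at (64.500, -4.750, 91.000°)
step 4: Δleader=(13.000, -11.000, 31.000°), engaged; cmd=(52.500, -4.750, 6.750°) → follower=(117.000, -9.500, 97.750°)
step 5: Δleader=(4.000, -6.000, -7.000°), engaged; cmd=(16.500, -3.500, -2.750°) → follower=(133.500, -13.000, 95.000°)

99.500 -8.250 90.750
84.000 -5.750 88.750
64.500 -4.750 91.000
64.500 -4.750 91.000
117.000 -9.500 97.750
133.500 -13.000 95.000


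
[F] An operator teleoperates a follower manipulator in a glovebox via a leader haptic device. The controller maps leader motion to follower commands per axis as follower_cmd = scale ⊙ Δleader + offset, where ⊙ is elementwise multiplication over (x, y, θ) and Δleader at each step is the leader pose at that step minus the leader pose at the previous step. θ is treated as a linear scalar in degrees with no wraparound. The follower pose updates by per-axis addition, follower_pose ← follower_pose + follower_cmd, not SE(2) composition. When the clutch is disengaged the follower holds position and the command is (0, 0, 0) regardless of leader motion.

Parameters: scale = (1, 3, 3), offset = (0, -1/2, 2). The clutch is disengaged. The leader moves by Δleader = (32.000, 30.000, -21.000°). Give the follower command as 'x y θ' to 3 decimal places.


clutch disengaged → follower holds; cmd = (0, 0, 0)

0.000 0.000 0.000


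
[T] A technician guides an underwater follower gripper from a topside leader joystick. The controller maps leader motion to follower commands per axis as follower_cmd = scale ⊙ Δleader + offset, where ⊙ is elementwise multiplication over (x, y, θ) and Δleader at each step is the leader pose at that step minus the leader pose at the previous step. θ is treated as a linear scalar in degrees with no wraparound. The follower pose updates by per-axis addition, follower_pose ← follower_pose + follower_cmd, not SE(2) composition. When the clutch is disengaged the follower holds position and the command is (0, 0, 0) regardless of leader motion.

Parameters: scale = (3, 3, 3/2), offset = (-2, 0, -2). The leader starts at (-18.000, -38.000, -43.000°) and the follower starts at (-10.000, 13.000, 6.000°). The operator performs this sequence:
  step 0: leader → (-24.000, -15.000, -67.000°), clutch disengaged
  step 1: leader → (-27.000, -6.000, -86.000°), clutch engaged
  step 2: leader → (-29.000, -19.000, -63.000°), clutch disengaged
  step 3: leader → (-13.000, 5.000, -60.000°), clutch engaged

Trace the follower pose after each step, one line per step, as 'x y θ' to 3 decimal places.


step 0: Δleader=(-6.000, 23.000, -24.000°), disengaged; cmd=(0,0,0) → follower holds at (-10.000, 13.000, 6.000°)
step 1: Δleader=(-3.000, 9.000, -19.000°), engaged; cmd=(-11.000, 27.000, -30.500°) → follower=(-21.000, 40.000, -24.500°)
step 2: Δleader=(-2.000, -13.000, 23.000°), disengaged; cmd=(0,0,0) → follower holds at (-21.000, 40.000, -24.500°)
step 3: Δleader=(16.000, 24.000, 3.000°), engaged; cmd=(46.000, 72.000, 2.500°) → follower=(25.000, 112.000, -22.000°)

-10.000 13.000 6.000
-21.000 40.000 -24.500
-21.000 40.000 -24.500
25.000 112.000 -22.000


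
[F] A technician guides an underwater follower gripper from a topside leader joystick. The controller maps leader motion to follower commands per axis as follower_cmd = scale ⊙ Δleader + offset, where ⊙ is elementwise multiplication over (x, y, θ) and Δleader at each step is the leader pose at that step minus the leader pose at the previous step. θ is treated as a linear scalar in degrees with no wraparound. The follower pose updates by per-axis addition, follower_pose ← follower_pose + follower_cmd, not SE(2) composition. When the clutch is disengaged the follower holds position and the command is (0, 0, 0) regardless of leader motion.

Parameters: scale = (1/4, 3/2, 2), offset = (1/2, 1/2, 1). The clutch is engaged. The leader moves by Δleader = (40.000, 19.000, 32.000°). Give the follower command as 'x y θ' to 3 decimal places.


axis x: 1/4·40.000 + 1/2 = 10.500
axis y: 3/2·19.000 + 1/2 = 29.000
axis θ: 2·32.000 + 1 = 65.000

10.500 29.000 65.000


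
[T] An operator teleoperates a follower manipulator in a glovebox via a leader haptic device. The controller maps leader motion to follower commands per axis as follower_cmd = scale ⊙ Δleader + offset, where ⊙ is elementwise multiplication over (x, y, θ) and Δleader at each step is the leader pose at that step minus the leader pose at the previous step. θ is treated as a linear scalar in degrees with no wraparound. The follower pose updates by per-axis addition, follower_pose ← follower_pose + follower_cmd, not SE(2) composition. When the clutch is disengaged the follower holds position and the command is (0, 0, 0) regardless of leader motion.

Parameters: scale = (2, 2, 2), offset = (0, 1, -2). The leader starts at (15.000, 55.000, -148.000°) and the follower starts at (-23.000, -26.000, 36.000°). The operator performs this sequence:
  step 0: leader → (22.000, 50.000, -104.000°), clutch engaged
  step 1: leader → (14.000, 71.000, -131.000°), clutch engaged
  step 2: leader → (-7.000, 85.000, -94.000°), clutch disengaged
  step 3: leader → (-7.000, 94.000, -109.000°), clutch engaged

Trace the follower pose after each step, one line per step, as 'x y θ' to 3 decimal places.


step 0: Δleader=(7.000, -5.000, 44.000°), engaged; cmd=(14.000, -9.000, 86.000°) → follower=(-9.000, -35.000, 122.000°)
step 1: Δleader=(-8.000, 21.000, -27.000°), engaged; cmd=(-16.000, 43.000, -56.000°) → follower=(-25.000, 8.000, 66.000°)
step 2: Δleader=(-21.000, 14.000, 37.000°), disengaged; cmd=(0,0,0) → follower holds at (-25.000, 8.000, 66.000°)
step 3: Δleader=(0.000, 9.000, -15.000°), engaged; cmd=(0.000, 19.000, -32.000°) → follower=(-25.000, 27.000, 34.000°)

-9.000 -35.000 122.000
-25.000 8.000 66.000
-25.000 8.000 66.000
-25.000 27.000 34.000


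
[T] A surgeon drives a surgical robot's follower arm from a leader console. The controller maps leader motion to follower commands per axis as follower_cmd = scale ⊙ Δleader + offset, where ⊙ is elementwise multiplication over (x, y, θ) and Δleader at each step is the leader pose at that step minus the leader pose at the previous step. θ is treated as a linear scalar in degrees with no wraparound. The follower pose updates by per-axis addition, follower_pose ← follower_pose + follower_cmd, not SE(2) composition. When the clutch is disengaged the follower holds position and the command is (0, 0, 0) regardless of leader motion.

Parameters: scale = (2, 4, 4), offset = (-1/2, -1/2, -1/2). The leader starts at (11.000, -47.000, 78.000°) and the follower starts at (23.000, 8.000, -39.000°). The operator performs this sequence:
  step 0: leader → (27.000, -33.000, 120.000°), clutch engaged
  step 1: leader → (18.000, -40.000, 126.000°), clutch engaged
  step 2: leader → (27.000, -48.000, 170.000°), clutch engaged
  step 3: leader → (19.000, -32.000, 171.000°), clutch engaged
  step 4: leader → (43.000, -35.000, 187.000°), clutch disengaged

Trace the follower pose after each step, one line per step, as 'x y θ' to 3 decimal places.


54.500 63.500 128.500
36.000 35.000 152.000
53.500 2.500 327.500
37.000 66.000 331.000
37.000 66.000 331.000

step 0: Δleader=(16.000, 14.000, 42.000°), engaged; cmd=(31.500, 55.500, 167.500°) → follower=(54.500, 63.500, 128.500°)
step 1: Δleader=(-9.000, -7.000, 6.000°), engaged; cmd=(-18.500, -28.500, 23.500°) → follower=(36.000, 35.000, 152.000°)
step 2: Δleader=(9.000, -8.000, 44.000°), engaged; cmd=(17.500, -32.500, 175.500°) → follower=(53.500, 2.500, 327.500°)
step 3: Δleader=(-8.000, 16.000, 1.000°), engaged; cmd=(-16.500, 63.500, 3.500°) → follower=(37.000, 66.000, 331.000°)
step 4: Δleader=(24.000, -3.000, 16.000°), disengaged; cmd=(0,0,0) → follower holds at (37.000, 66.000, 331.000°)


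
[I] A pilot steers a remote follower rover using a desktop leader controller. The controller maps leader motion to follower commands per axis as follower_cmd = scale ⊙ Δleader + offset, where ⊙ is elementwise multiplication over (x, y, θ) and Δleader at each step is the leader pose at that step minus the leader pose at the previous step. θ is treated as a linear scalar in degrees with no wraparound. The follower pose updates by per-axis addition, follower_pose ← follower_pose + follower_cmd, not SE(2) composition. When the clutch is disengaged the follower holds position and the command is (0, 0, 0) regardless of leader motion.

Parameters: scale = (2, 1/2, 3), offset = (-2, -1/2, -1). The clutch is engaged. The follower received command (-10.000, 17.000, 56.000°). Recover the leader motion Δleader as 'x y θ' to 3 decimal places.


axis x: (-10.000 − -2) / (2) = -4.000
axis y: (17.000 − -1/2) / (1/2) = 35.000
axis θ: (56.000 − -1) / (3) = 19.000

-4.000 35.000 19.000


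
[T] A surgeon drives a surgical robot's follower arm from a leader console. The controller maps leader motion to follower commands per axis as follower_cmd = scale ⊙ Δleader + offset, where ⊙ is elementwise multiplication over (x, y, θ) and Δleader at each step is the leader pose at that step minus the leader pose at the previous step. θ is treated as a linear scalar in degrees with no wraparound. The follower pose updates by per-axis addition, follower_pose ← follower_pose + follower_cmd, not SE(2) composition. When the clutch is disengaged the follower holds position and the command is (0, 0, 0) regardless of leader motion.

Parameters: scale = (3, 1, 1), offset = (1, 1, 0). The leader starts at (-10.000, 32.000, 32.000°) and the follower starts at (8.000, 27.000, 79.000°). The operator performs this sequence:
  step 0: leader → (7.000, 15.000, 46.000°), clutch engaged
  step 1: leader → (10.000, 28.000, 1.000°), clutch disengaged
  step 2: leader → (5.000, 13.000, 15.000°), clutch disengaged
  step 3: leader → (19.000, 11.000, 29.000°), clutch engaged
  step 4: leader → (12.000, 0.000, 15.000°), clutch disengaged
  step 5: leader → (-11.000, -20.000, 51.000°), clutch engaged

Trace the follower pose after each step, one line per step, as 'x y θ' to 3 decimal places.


60.000 11.000 93.000
60.000 11.000 93.000
60.000 11.000 93.000
103.000 10.000 107.000
103.000 10.000 107.000
35.000 -9.000 143.000

step 0: Δleader=(17.000, -17.000, 14.000°), engaged; cmd=(52.000, -16.000, 14.000°) → follower=(60.000, 11.000, 93.000°)
step 1: Δleader=(3.000, 13.000, -45.000°), disengaged; cmd=(0,0,0) → follower holds at (60.000, 11.000, 93.000°)
step 2: Δleader=(-5.000, -15.000, 14.000°), disengaged; cmd=(0,0,0) → follower holds at (60.000, 11.000, 93.000°)
step 3: Δleader=(14.000, -2.000, 14.000°), engaged; cmd=(43.000, -1.000, 14.000°) → follower=(103.000, 10.000, 107.000°)
step 4: Δleader=(-7.000, -11.000, -14.000°), disengaged; cmd=(0,0,0) → follower holds at (103.000, 10.000, 107.000°)
step 5: Δleader=(-23.000, -20.000, 36.000°), engaged; cmd=(-68.000, -19.000, 36.000°) → follower=(35.000, -9.000, 143.000°)
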